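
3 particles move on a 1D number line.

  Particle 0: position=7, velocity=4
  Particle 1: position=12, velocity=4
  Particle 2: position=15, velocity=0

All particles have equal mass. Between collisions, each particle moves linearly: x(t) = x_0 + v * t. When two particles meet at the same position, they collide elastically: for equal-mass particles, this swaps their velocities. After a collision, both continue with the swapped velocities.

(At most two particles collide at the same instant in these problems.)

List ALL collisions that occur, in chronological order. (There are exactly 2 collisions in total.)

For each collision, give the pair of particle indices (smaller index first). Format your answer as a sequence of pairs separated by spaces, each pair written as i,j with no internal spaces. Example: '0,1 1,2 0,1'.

Collision at t=3/4: particles 1 and 2 swap velocities; positions: p0=10 p1=15 p2=15; velocities now: v0=4 v1=0 v2=4
Collision at t=2: particles 0 and 1 swap velocities; positions: p0=15 p1=15 p2=20; velocities now: v0=0 v1=4 v2=4

Answer: 1,2 0,1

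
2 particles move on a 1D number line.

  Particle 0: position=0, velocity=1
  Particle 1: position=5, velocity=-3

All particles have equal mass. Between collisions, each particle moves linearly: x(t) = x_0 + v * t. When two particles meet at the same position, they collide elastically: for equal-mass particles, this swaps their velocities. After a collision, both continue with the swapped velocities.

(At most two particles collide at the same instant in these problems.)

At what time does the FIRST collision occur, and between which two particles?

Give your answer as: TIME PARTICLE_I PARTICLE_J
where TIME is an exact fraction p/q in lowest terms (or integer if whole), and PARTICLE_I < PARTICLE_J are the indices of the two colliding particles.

Pair (0,1): pos 0,5 vel 1,-3 -> gap=5, closing at 4/unit, collide at t=5/4
Earliest collision: t=5/4 between 0 and 1

Answer: 5/4 0 1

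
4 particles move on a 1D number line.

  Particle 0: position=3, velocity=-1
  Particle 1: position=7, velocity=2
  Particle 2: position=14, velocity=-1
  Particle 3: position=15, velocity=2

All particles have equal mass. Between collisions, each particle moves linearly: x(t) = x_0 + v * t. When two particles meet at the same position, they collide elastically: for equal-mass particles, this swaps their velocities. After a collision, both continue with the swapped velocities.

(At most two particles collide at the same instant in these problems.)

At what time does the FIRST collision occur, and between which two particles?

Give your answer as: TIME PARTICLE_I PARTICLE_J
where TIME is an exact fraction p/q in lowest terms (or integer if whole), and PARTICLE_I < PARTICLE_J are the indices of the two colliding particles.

Answer: 7/3 1 2

Derivation:
Pair (0,1): pos 3,7 vel -1,2 -> not approaching (rel speed -3 <= 0)
Pair (1,2): pos 7,14 vel 2,-1 -> gap=7, closing at 3/unit, collide at t=7/3
Pair (2,3): pos 14,15 vel -1,2 -> not approaching (rel speed -3 <= 0)
Earliest collision: t=7/3 between 1 and 2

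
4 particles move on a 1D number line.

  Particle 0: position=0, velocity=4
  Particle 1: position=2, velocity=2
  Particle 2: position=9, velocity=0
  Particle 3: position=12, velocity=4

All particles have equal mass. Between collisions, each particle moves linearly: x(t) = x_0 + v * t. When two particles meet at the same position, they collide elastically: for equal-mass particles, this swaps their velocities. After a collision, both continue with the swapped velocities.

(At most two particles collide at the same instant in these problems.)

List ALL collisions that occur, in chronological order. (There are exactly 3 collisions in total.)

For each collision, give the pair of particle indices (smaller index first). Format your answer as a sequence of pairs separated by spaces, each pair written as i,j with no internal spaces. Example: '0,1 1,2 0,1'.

Collision at t=1: particles 0 and 1 swap velocities; positions: p0=4 p1=4 p2=9 p3=16; velocities now: v0=2 v1=4 v2=0 v3=4
Collision at t=9/4: particles 1 and 2 swap velocities; positions: p0=13/2 p1=9 p2=9 p3=21; velocities now: v0=2 v1=0 v2=4 v3=4
Collision at t=7/2: particles 0 and 1 swap velocities; positions: p0=9 p1=9 p2=14 p3=26; velocities now: v0=0 v1=2 v2=4 v3=4

Answer: 0,1 1,2 0,1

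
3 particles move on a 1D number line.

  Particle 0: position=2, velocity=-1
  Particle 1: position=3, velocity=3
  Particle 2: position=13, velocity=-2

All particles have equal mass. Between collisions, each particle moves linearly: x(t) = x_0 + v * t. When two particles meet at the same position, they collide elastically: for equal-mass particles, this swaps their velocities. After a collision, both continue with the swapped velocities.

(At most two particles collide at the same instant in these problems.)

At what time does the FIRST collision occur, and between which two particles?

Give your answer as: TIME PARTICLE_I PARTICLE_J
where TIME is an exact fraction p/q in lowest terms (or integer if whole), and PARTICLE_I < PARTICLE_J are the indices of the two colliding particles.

Pair (0,1): pos 2,3 vel -1,3 -> not approaching (rel speed -4 <= 0)
Pair (1,2): pos 3,13 vel 3,-2 -> gap=10, closing at 5/unit, collide at t=2
Earliest collision: t=2 between 1 and 2

Answer: 2 1 2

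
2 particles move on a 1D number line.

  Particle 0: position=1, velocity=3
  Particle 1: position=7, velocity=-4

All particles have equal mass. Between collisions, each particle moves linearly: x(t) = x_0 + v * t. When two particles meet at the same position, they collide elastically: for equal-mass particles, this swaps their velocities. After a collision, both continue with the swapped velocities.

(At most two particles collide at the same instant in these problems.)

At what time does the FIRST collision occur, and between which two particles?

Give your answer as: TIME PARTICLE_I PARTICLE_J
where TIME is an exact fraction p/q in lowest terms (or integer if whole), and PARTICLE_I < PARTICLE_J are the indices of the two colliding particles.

Answer: 6/7 0 1

Derivation:
Pair (0,1): pos 1,7 vel 3,-4 -> gap=6, closing at 7/unit, collide at t=6/7
Earliest collision: t=6/7 between 0 and 1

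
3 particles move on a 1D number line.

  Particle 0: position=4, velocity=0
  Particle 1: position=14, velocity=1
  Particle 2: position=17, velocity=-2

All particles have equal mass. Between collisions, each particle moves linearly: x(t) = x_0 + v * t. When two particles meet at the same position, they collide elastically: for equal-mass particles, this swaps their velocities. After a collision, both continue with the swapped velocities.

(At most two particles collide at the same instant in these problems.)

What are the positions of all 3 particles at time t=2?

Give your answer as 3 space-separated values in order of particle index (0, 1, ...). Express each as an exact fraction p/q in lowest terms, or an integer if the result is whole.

Answer: 4 13 16

Derivation:
Collision at t=1: particles 1 and 2 swap velocities; positions: p0=4 p1=15 p2=15; velocities now: v0=0 v1=-2 v2=1
Advance to t=2 (no further collisions before then); velocities: v0=0 v1=-2 v2=1; positions = 4 13 16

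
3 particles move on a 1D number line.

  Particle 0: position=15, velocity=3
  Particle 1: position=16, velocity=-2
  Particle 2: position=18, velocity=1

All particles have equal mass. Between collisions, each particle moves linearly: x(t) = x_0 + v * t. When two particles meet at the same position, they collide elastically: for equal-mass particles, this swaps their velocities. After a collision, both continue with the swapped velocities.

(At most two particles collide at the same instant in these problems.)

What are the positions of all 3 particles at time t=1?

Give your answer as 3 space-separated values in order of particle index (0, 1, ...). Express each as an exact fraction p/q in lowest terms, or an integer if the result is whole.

Answer: 14 18 19

Derivation:
Collision at t=1/5: particles 0 and 1 swap velocities; positions: p0=78/5 p1=78/5 p2=91/5; velocities now: v0=-2 v1=3 v2=1
Advance to t=1 (no further collisions before then); velocities: v0=-2 v1=3 v2=1; positions = 14 18 19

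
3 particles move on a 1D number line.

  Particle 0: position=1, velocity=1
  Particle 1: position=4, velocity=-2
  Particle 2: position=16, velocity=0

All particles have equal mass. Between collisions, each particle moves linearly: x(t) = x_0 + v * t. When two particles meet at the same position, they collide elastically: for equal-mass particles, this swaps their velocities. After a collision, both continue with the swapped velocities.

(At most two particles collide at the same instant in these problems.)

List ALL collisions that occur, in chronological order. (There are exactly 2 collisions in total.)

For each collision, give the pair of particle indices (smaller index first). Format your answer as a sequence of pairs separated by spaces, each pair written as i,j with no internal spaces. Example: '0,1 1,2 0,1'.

Answer: 0,1 1,2

Derivation:
Collision at t=1: particles 0 and 1 swap velocities; positions: p0=2 p1=2 p2=16; velocities now: v0=-2 v1=1 v2=0
Collision at t=15: particles 1 and 2 swap velocities; positions: p0=-26 p1=16 p2=16; velocities now: v0=-2 v1=0 v2=1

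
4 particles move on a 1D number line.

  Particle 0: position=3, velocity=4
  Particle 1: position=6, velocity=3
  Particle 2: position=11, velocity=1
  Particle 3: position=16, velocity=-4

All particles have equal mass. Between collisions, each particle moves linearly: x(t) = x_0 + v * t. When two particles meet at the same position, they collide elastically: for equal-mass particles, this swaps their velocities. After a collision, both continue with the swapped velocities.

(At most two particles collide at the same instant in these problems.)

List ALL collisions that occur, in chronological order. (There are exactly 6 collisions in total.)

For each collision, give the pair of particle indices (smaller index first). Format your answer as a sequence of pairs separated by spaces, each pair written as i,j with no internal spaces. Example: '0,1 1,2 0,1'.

Answer: 2,3 1,2 0,1 2,3 1,2 2,3

Derivation:
Collision at t=1: particles 2 and 3 swap velocities; positions: p0=7 p1=9 p2=12 p3=12; velocities now: v0=4 v1=3 v2=-4 v3=1
Collision at t=10/7: particles 1 and 2 swap velocities; positions: p0=61/7 p1=72/7 p2=72/7 p3=87/7; velocities now: v0=4 v1=-4 v2=3 v3=1
Collision at t=13/8: particles 0 and 1 swap velocities; positions: p0=19/2 p1=19/2 p2=87/8 p3=101/8; velocities now: v0=-4 v1=4 v2=3 v3=1
Collision at t=5/2: particles 2 and 3 swap velocities; positions: p0=6 p1=13 p2=27/2 p3=27/2; velocities now: v0=-4 v1=4 v2=1 v3=3
Collision at t=8/3: particles 1 and 2 swap velocities; positions: p0=16/3 p1=41/3 p2=41/3 p3=14; velocities now: v0=-4 v1=1 v2=4 v3=3
Collision at t=3: particles 2 and 3 swap velocities; positions: p0=4 p1=14 p2=15 p3=15; velocities now: v0=-4 v1=1 v2=3 v3=4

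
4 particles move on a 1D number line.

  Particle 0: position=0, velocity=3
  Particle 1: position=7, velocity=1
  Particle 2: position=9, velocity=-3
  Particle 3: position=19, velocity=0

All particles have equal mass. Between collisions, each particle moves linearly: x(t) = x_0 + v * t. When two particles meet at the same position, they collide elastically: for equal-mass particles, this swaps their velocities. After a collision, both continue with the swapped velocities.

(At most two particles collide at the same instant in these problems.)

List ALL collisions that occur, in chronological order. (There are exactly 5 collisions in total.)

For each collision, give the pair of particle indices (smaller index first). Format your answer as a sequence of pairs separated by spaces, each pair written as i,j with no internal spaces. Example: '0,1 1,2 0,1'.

Collision at t=1/2: particles 1 and 2 swap velocities; positions: p0=3/2 p1=15/2 p2=15/2 p3=19; velocities now: v0=3 v1=-3 v2=1 v3=0
Collision at t=3/2: particles 0 and 1 swap velocities; positions: p0=9/2 p1=9/2 p2=17/2 p3=19; velocities now: v0=-3 v1=3 v2=1 v3=0
Collision at t=7/2: particles 1 and 2 swap velocities; positions: p0=-3/2 p1=21/2 p2=21/2 p3=19; velocities now: v0=-3 v1=1 v2=3 v3=0
Collision at t=19/3: particles 2 and 3 swap velocities; positions: p0=-10 p1=40/3 p2=19 p3=19; velocities now: v0=-3 v1=1 v2=0 v3=3
Collision at t=12: particles 1 and 2 swap velocities; positions: p0=-27 p1=19 p2=19 p3=36; velocities now: v0=-3 v1=0 v2=1 v3=3

Answer: 1,2 0,1 1,2 2,3 1,2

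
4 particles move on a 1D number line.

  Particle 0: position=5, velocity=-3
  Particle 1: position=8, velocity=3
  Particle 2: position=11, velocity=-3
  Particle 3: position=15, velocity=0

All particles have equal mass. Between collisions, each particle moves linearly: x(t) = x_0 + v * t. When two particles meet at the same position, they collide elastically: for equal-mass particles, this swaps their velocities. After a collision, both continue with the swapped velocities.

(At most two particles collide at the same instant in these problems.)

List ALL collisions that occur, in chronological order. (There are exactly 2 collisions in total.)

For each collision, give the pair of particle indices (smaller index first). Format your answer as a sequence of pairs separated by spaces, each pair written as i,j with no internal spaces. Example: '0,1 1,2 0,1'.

Collision at t=1/2: particles 1 and 2 swap velocities; positions: p0=7/2 p1=19/2 p2=19/2 p3=15; velocities now: v0=-3 v1=-3 v2=3 v3=0
Collision at t=7/3: particles 2 and 3 swap velocities; positions: p0=-2 p1=4 p2=15 p3=15; velocities now: v0=-3 v1=-3 v2=0 v3=3

Answer: 1,2 2,3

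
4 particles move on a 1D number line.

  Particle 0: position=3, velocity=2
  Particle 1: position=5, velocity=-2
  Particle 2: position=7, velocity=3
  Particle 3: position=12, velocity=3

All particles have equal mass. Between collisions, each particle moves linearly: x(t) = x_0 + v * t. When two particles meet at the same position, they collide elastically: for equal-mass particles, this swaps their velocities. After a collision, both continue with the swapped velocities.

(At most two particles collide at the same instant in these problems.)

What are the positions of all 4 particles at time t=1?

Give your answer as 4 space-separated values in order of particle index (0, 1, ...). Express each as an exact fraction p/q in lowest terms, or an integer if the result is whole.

Collision at t=1/2: particles 0 and 1 swap velocities; positions: p0=4 p1=4 p2=17/2 p3=27/2; velocities now: v0=-2 v1=2 v2=3 v3=3
Advance to t=1 (no further collisions before then); velocities: v0=-2 v1=2 v2=3 v3=3; positions = 3 5 10 15

Answer: 3 5 10 15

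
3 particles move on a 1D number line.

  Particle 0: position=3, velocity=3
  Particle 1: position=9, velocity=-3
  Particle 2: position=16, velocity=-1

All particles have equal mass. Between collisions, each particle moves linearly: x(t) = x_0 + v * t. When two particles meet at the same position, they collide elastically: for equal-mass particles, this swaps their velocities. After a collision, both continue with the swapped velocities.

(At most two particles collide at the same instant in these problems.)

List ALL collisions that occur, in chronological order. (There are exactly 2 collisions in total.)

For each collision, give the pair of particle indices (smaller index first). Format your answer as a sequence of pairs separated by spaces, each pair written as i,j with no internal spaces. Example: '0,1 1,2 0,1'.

Answer: 0,1 1,2

Derivation:
Collision at t=1: particles 0 and 1 swap velocities; positions: p0=6 p1=6 p2=15; velocities now: v0=-3 v1=3 v2=-1
Collision at t=13/4: particles 1 and 2 swap velocities; positions: p0=-3/4 p1=51/4 p2=51/4; velocities now: v0=-3 v1=-1 v2=3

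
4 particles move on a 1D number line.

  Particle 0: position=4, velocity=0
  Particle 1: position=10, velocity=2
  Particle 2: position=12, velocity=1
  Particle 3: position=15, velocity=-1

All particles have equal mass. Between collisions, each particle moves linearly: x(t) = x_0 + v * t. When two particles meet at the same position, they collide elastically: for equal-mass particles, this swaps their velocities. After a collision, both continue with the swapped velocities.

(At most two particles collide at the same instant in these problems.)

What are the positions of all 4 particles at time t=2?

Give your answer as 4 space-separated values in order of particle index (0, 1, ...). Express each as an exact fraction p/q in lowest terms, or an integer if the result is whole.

Answer: 4 13 14 14

Derivation:
Collision at t=3/2: particles 2 and 3 swap velocities; positions: p0=4 p1=13 p2=27/2 p3=27/2; velocities now: v0=0 v1=2 v2=-1 v3=1
Collision at t=5/3: particles 1 and 2 swap velocities; positions: p0=4 p1=40/3 p2=40/3 p3=41/3; velocities now: v0=0 v1=-1 v2=2 v3=1
Collision at t=2: particles 2 and 3 swap velocities; positions: p0=4 p1=13 p2=14 p3=14; velocities now: v0=0 v1=-1 v2=1 v3=2
Advance to t=2 (no further collisions before then); velocities: v0=0 v1=-1 v2=1 v3=2; positions = 4 13 14 14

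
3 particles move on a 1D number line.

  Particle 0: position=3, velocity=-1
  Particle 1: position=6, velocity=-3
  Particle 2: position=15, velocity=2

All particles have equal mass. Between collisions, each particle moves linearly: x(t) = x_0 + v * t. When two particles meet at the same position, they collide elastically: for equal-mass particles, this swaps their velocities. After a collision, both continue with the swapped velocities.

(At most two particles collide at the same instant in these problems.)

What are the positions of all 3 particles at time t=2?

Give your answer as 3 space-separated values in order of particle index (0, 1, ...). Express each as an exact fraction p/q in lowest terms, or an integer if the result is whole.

Collision at t=3/2: particles 0 and 1 swap velocities; positions: p0=3/2 p1=3/2 p2=18; velocities now: v0=-3 v1=-1 v2=2
Advance to t=2 (no further collisions before then); velocities: v0=-3 v1=-1 v2=2; positions = 0 1 19

Answer: 0 1 19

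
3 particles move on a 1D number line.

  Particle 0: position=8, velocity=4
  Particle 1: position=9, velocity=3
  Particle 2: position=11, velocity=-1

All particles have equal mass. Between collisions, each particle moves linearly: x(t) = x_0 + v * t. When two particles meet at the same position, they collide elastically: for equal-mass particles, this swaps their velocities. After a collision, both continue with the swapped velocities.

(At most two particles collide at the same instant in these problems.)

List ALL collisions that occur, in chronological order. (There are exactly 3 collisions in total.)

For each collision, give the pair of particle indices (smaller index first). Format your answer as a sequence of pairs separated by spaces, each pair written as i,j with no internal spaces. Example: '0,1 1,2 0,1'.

Answer: 1,2 0,1 1,2

Derivation:
Collision at t=1/2: particles 1 and 2 swap velocities; positions: p0=10 p1=21/2 p2=21/2; velocities now: v0=4 v1=-1 v2=3
Collision at t=3/5: particles 0 and 1 swap velocities; positions: p0=52/5 p1=52/5 p2=54/5; velocities now: v0=-1 v1=4 v2=3
Collision at t=1: particles 1 and 2 swap velocities; positions: p0=10 p1=12 p2=12; velocities now: v0=-1 v1=3 v2=4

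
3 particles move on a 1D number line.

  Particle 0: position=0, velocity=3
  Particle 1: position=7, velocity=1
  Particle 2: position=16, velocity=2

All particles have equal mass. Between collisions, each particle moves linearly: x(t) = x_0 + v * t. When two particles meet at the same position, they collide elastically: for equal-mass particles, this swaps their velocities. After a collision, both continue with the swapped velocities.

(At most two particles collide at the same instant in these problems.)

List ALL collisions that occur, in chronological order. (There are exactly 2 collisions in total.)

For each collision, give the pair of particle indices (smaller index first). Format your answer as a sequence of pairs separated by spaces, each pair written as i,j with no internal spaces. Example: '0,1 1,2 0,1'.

Collision at t=7/2: particles 0 and 1 swap velocities; positions: p0=21/2 p1=21/2 p2=23; velocities now: v0=1 v1=3 v2=2
Collision at t=16: particles 1 and 2 swap velocities; positions: p0=23 p1=48 p2=48; velocities now: v0=1 v1=2 v2=3

Answer: 0,1 1,2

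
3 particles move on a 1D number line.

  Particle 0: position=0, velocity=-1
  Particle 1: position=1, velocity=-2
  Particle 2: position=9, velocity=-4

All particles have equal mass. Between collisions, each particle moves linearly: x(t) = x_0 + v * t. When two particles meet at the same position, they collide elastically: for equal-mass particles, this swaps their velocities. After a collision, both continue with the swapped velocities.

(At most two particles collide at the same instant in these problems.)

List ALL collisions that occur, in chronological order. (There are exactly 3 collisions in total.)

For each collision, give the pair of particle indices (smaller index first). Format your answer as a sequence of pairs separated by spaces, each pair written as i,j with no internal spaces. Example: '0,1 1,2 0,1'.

Collision at t=1: particles 0 and 1 swap velocities; positions: p0=-1 p1=-1 p2=5; velocities now: v0=-2 v1=-1 v2=-4
Collision at t=3: particles 1 and 2 swap velocities; positions: p0=-5 p1=-3 p2=-3; velocities now: v0=-2 v1=-4 v2=-1
Collision at t=4: particles 0 and 1 swap velocities; positions: p0=-7 p1=-7 p2=-4; velocities now: v0=-4 v1=-2 v2=-1

Answer: 0,1 1,2 0,1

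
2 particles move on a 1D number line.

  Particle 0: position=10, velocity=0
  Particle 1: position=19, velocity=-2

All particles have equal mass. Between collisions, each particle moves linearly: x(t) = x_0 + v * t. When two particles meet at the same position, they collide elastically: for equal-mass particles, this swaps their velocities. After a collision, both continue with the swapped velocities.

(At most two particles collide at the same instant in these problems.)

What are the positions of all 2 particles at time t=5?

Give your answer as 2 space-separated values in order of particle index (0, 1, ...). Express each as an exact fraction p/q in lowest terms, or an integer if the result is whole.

Answer: 9 10

Derivation:
Collision at t=9/2: particles 0 and 1 swap velocities; positions: p0=10 p1=10; velocities now: v0=-2 v1=0
Advance to t=5 (no further collisions before then); velocities: v0=-2 v1=0; positions = 9 10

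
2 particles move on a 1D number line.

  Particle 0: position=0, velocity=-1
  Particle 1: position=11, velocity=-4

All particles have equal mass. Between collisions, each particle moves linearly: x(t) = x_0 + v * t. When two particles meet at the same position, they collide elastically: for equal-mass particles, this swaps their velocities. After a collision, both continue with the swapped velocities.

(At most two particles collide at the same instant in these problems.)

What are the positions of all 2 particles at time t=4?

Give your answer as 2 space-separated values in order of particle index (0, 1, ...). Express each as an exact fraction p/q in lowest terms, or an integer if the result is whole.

Collision at t=11/3: particles 0 and 1 swap velocities; positions: p0=-11/3 p1=-11/3; velocities now: v0=-4 v1=-1
Advance to t=4 (no further collisions before then); velocities: v0=-4 v1=-1; positions = -5 -4

Answer: -5 -4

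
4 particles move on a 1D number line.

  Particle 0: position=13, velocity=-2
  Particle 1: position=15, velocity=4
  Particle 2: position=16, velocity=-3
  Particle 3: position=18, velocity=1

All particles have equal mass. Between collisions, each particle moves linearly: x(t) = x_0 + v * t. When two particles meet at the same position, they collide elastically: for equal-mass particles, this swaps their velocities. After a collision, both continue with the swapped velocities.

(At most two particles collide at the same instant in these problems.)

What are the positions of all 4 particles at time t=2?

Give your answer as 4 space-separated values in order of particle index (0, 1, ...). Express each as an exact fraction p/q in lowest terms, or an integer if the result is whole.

Answer: 9 10 20 23

Derivation:
Collision at t=1/7: particles 1 and 2 swap velocities; positions: p0=89/7 p1=109/7 p2=109/7 p3=127/7; velocities now: v0=-2 v1=-3 v2=4 v3=1
Collision at t=1: particles 2 and 3 swap velocities; positions: p0=11 p1=13 p2=19 p3=19; velocities now: v0=-2 v1=-3 v2=1 v3=4
Advance to t=2 (no further collisions before then); velocities: v0=-2 v1=-3 v2=1 v3=4; positions = 9 10 20 23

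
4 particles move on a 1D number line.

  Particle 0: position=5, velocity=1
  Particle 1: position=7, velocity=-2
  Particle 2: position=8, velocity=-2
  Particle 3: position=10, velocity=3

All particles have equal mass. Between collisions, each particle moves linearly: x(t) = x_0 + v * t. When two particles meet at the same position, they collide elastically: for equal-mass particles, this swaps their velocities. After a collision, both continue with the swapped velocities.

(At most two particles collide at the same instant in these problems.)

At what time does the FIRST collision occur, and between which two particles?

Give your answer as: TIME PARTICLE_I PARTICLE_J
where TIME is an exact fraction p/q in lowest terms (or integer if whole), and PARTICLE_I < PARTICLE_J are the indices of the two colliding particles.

Answer: 2/3 0 1

Derivation:
Pair (0,1): pos 5,7 vel 1,-2 -> gap=2, closing at 3/unit, collide at t=2/3
Pair (1,2): pos 7,8 vel -2,-2 -> not approaching (rel speed 0 <= 0)
Pair (2,3): pos 8,10 vel -2,3 -> not approaching (rel speed -5 <= 0)
Earliest collision: t=2/3 between 0 and 1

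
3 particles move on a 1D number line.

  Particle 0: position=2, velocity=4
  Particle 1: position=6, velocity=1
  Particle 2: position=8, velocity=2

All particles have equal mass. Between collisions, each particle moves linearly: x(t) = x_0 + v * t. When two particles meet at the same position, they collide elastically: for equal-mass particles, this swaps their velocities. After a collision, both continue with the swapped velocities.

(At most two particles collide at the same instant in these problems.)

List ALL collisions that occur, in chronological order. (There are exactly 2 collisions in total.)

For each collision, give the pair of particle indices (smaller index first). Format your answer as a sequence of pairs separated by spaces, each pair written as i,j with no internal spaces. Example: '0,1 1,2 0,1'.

Answer: 0,1 1,2

Derivation:
Collision at t=4/3: particles 0 and 1 swap velocities; positions: p0=22/3 p1=22/3 p2=32/3; velocities now: v0=1 v1=4 v2=2
Collision at t=3: particles 1 and 2 swap velocities; positions: p0=9 p1=14 p2=14; velocities now: v0=1 v1=2 v2=4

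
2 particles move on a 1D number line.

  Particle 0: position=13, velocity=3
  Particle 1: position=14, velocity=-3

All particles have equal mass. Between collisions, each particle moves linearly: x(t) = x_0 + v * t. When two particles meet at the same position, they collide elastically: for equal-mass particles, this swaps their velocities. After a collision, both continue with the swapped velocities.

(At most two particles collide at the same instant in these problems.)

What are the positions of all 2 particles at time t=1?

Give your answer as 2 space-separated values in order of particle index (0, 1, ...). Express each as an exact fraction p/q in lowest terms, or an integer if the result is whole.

Answer: 11 16

Derivation:
Collision at t=1/6: particles 0 and 1 swap velocities; positions: p0=27/2 p1=27/2; velocities now: v0=-3 v1=3
Advance to t=1 (no further collisions before then); velocities: v0=-3 v1=3; positions = 11 16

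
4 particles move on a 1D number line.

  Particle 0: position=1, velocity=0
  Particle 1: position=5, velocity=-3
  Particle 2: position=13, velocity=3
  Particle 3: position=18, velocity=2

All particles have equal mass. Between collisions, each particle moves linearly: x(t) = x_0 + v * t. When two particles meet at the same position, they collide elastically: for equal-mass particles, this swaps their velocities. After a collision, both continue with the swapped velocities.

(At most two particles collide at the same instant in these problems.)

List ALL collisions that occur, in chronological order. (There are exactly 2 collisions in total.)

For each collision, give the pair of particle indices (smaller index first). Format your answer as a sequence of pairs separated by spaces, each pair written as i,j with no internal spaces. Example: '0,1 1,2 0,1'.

Collision at t=4/3: particles 0 and 1 swap velocities; positions: p0=1 p1=1 p2=17 p3=62/3; velocities now: v0=-3 v1=0 v2=3 v3=2
Collision at t=5: particles 2 and 3 swap velocities; positions: p0=-10 p1=1 p2=28 p3=28; velocities now: v0=-3 v1=0 v2=2 v3=3

Answer: 0,1 2,3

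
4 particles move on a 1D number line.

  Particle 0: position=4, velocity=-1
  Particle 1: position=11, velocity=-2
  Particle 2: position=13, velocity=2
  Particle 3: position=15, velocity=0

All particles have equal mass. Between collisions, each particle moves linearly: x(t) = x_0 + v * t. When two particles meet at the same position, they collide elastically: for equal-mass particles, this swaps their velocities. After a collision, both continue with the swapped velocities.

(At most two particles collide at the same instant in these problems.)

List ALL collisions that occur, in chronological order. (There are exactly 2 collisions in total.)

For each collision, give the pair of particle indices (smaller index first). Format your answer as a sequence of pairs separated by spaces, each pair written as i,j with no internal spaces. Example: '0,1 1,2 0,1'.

Answer: 2,3 0,1

Derivation:
Collision at t=1: particles 2 and 3 swap velocities; positions: p0=3 p1=9 p2=15 p3=15; velocities now: v0=-1 v1=-2 v2=0 v3=2
Collision at t=7: particles 0 and 1 swap velocities; positions: p0=-3 p1=-3 p2=15 p3=27; velocities now: v0=-2 v1=-1 v2=0 v3=2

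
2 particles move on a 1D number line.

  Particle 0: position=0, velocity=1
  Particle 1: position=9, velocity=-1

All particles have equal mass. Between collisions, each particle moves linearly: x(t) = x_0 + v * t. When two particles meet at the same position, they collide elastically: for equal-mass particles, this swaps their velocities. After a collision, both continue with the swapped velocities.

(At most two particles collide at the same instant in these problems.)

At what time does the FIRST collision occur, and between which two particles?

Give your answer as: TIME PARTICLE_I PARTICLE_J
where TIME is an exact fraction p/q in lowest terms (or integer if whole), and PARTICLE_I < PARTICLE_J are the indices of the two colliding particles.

Pair (0,1): pos 0,9 vel 1,-1 -> gap=9, closing at 2/unit, collide at t=9/2
Earliest collision: t=9/2 between 0 and 1

Answer: 9/2 0 1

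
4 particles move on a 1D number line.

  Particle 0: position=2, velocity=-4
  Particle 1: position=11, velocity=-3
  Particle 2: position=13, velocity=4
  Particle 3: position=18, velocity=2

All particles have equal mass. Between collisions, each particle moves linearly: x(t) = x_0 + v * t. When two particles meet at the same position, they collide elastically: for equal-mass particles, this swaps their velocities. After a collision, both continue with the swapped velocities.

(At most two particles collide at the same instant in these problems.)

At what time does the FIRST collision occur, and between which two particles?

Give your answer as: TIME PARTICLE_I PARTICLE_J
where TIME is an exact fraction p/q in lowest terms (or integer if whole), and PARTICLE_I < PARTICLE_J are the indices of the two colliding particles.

Answer: 5/2 2 3

Derivation:
Pair (0,1): pos 2,11 vel -4,-3 -> not approaching (rel speed -1 <= 0)
Pair (1,2): pos 11,13 vel -3,4 -> not approaching (rel speed -7 <= 0)
Pair (2,3): pos 13,18 vel 4,2 -> gap=5, closing at 2/unit, collide at t=5/2
Earliest collision: t=5/2 between 2 and 3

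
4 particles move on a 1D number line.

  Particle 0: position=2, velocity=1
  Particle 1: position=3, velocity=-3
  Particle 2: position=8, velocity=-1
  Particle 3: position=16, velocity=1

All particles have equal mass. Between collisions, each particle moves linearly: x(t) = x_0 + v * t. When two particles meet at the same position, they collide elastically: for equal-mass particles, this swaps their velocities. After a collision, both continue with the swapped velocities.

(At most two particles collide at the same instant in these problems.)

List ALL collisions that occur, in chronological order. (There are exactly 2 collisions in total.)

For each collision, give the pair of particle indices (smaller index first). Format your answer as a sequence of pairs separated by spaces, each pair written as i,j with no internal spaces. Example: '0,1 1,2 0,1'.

Answer: 0,1 1,2

Derivation:
Collision at t=1/4: particles 0 and 1 swap velocities; positions: p0=9/4 p1=9/4 p2=31/4 p3=65/4; velocities now: v0=-3 v1=1 v2=-1 v3=1
Collision at t=3: particles 1 and 2 swap velocities; positions: p0=-6 p1=5 p2=5 p3=19; velocities now: v0=-3 v1=-1 v2=1 v3=1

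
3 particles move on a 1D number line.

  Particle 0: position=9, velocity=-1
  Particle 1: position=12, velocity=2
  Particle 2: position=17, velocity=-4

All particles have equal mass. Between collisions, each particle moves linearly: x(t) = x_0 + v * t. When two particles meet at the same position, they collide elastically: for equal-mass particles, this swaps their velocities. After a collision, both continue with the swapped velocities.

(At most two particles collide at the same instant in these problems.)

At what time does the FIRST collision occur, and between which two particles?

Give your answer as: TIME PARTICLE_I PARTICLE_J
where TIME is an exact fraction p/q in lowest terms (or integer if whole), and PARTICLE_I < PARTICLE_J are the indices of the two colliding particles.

Answer: 5/6 1 2

Derivation:
Pair (0,1): pos 9,12 vel -1,2 -> not approaching (rel speed -3 <= 0)
Pair (1,2): pos 12,17 vel 2,-4 -> gap=5, closing at 6/unit, collide at t=5/6
Earliest collision: t=5/6 between 1 and 2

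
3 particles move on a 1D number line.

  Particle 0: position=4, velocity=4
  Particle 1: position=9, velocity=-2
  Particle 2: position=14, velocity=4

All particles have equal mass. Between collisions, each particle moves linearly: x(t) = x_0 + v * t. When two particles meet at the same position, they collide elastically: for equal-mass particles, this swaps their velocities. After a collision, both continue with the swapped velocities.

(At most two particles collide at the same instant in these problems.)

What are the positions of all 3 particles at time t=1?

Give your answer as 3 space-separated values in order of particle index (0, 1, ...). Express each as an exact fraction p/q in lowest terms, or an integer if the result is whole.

Collision at t=5/6: particles 0 and 1 swap velocities; positions: p0=22/3 p1=22/3 p2=52/3; velocities now: v0=-2 v1=4 v2=4
Advance to t=1 (no further collisions before then); velocities: v0=-2 v1=4 v2=4; positions = 7 8 18

Answer: 7 8 18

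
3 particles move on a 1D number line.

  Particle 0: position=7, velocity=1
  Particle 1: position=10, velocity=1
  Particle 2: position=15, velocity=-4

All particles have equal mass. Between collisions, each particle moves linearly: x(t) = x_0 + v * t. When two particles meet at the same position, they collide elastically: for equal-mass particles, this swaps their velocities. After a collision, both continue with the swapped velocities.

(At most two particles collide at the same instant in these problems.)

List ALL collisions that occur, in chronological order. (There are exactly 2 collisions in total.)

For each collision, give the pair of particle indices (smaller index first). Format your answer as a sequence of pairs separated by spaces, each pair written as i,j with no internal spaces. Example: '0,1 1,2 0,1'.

Answer: 1,2 0,1

Derivation:
Collision at t=1: particles 1 and 2 swap velocities; positions: p0=8 p1=11 p2=11; velocities now: v0=1 v1=-4 v2=1
Collision at t=8/5: particles 0 and 1 swap velocities; positions: p0=43/5 p1=43/5 p2=58/5; velocities now: v0=-4 v1=1 v2=1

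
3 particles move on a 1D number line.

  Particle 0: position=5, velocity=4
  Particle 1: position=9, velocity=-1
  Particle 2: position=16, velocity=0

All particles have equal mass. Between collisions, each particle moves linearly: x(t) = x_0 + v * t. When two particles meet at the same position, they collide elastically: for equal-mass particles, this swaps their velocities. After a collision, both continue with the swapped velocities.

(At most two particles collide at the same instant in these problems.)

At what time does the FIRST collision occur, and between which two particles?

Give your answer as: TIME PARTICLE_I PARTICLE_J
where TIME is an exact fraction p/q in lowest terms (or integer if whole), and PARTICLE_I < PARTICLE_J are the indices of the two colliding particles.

Answer: 4/5 0 1

Derivation:
Pair (0,1): pos 5,9 vel 4,-1 -> gap=4, closing at 5/unit, collide at t=4/5
Pair (1,2): pos 9,16 vel -1,0 -> not approaching (rel speed -1 <= 0)
Earliest collision: t=4/5 between 0 and 1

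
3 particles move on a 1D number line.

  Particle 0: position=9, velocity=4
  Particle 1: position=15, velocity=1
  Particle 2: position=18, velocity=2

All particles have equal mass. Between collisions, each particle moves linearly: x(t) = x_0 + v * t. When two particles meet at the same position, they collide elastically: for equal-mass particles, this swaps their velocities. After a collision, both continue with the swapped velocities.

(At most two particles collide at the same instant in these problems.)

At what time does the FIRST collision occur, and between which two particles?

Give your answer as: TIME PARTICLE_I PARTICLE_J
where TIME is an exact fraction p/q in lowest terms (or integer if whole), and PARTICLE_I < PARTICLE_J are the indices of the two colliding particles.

Answer: 2 0 1

Derivation:
Pair (0,1): pos 9,15 vel 4,1 -> gap=6, closing at 3/unit, collide at t=2
Pair (1,2): pos 15,18 vel 1,2 -> not approaching (rel speed -1 <= 0)
Earliest collision: t=2 between 0 and 1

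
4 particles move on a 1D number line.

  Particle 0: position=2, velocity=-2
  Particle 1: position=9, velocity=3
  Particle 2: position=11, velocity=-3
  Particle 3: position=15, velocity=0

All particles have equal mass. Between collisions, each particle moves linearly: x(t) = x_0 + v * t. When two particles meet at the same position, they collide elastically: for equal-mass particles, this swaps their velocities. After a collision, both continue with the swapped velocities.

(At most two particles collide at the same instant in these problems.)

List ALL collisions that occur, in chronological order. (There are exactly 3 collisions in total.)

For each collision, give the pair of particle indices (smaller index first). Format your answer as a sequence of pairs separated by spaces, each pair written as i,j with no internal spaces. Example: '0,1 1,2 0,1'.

Collision at t=1/3: particles 1 and 2 swap velocities; positions: p0=4/3 p1=10 p2=10 p3=15; velocities now: v0=-2 v1=-3 v2=3 v3=0
Collision at t=2: particles 2 and 3 swap velocities; positions: p0=-2 p1=5 p2=15 p3=15; velocities now: v0=-2 v1=-3 v2=0 v3=3
Collision at t=9: particles 0 and 1 swap velocities; positions: p0=-16 p1=-16 p2=15 p3=36; velocities now: v0=-3 v1=-2 v2=0 v3=3

Answer: 1,2 2,3 0,1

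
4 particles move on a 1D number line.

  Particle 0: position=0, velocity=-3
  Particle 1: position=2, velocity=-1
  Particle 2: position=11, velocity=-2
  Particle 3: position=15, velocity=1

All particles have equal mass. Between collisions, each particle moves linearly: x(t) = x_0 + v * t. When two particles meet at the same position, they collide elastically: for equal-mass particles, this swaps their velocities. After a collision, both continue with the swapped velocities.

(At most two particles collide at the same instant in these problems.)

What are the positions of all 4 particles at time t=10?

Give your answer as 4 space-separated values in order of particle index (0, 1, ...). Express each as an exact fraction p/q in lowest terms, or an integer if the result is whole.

Answer: -30 -9 -8 25

Derivation:
Collision at t=9: particles 1 and 2 swap velocities; positions: p0=-27 p1=-7 p2=-7 p3=24; velocities now: v0=-3 v1=-2 v2=-1 v3=1
Advance to t=10 (no further collisions before then); velocities: v0=-3 v1=-2 v2=-1 v3=1; positions = -30 -9 -8 25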